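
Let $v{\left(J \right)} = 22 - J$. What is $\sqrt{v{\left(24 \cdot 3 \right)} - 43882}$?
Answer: $2 i \sqrt{10983} \approx 209.6 i$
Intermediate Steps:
$\sqrt{v{\left(24 \cdot 3 \right)} - 43882} = \sqrt{\left(22 - 24 \cdot 3\right) - 43882} = \sqrt{\left(22 - 72\right) - 43882} = \sqrt{-50 - 43882} = \sqrt{-43932} = 2 i \sqrt{10983}$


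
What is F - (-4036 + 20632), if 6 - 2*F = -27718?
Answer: -2734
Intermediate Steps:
F = 13862 (F = 3 - ½*(-27718) = 3 + 13859 = 13862)
F - (-4036 + 20632) = 13862 - (-4036 + 20632) = 13862 - 1*16596 = 13862 - 16596 = -2734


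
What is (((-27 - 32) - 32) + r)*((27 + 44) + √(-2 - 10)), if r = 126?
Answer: 2485 + 70*I*√3 ≈ 2485.0 + 121.24*I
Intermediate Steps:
(((-27 - 32) - 32) + r)*((27 + 44) + √(-2 - 10)) = (((-27 - 32) - 32) + 126)*((27 + 44) + √(-2 - 10)) = ((-59 - 32) + 126)*(71 + √(-12)) = (-91 + 126)*(71 + 2*I*√3) = 35*(71 + 2*I*√3) = 2485 + 70*I*√3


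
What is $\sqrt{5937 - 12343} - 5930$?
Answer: $-5930 + i \sqrt{6406} \approx -5930.0 + 80.037 i$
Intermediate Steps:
$\sqrt{5937 - 12343} - 5930 = \sqrt{-6406} - 5930 = i \sqrt{6406} - 5930 = -5930 + i \sqrt{6406}$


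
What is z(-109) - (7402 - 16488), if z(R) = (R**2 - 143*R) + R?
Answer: 36445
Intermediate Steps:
z(R) = R**2 - 142*R
z(-109) - (7402 - 16488) = -109*(-142 - 109) - (7402 - 16488) = -109*(-251) - 1*(-9086) = 27359 + 9086 = 36445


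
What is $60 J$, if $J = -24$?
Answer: $-1440$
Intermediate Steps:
$60 J = 60 \left(-24\right) = -1440$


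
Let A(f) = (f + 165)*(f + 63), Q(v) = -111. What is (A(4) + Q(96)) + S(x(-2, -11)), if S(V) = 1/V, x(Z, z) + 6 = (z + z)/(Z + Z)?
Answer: 11210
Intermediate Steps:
x(Z, z) = -6 + z/Z (x(Z, z) = -6 + (z + z)/(Z + Z) = -6 + (2*z)/((2*Z)) = -6 + (2*z)*(1/(2*Z)) = -6 + z/Z)
A(f) = (63 + f)*(165 + f) (A(f) = (165 + f)*(63 + f) = (63 + f)*(165 + f))
(A(4) + Q(96)) + S(x(-2, -11)) = ((10395 + 4² + 228*4) - 111) + 1/(-6 - 11/(-2)) = ((10395 + 16 + 912) - 111) + 1/(-6 - 11*(-½)) = (11323 - 111) + 1/(-6 + 11/2) = 11212 + 1/(-½) = 11212 - 2 = 11210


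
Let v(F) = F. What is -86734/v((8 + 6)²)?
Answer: -43367/98 ≈ -442.52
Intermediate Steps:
-86734/v((8 + 6)²) = -86734/(8 + 6)² = -86734/(14²) = -86734/196 = -86734*1/196 = -43367/98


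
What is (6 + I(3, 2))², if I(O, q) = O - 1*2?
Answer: 49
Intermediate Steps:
I(O, q) = -2 + O (I(O, q) = O - 2 = -2 + O)
(6 + I(3, 2))² = (6 + (-2 + 3))² = (6 + 1)² = 7² = 49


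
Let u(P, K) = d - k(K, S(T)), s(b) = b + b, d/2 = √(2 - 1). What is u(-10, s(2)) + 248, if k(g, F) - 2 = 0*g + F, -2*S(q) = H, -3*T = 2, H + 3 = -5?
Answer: 244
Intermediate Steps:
H = -8 (H = -3 - 5 = -8)
T = -⅔ (T = -⅓*2 = -⅔ ≈ -0.66667)
S(q) = 4 (S(q) = -½*(-8) = 4)
d = 2 (d = 2*√(2 - 1) = 2*√1 = 2*1 = 2)
k(g, F) = 2 + F (k(g, F) = 2 + (0*g + F) = 2 + (0 + F) = 2 + F)
s(b) = 2*b
u(P, K) = -4 (u(P, K) = 2 - (2 + 4) = 2 - 1*6 = 2 - 6 = -4)
u(-10, s(2)) + 248 = -4 + 248 = 244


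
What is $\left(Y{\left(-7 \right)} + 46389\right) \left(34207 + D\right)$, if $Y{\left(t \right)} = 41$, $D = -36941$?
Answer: $-126939620$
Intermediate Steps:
$\left(Y{\left(-7 \right)} + 46389\right) \left(34207 + D\right) = \left(41 + 46389\right) \left(34207 - 36941\right) = 46430 \left(-2734\right) = -126939620$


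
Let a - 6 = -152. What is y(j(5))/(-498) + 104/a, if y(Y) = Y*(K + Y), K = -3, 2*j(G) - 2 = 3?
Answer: -103219/145416 ≈ -0.70982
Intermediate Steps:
a = -146 (a = 6 - 152 = -146)
j(G) = 5/2 (j(G) = 1 + (½)*3 = 1 + 3/2 = 5/2)
y(Y) = Y*(-3 + Y)
y(j(5))/(-498) + 104/a = (5*(-3 + 5/2)/2)/(-498) + 104/(-146) = ((5/2)*(-½))*(-1/498) + 104*(-1/146) = -5/4*(-1/498) - 52/73 = 5/1992 - 52/73 = -103219/145416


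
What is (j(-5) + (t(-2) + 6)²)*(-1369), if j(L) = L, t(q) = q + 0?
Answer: -15059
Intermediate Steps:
t(q) = q
(j(-5) + (t(-2) + 6)²)*(-1369) = (-5 + (-2 + 6)²)*(-1369) = (-5 + 4²)*(-1369) = (-5 + 16)*(-1369) = 11*(-1369) = -15059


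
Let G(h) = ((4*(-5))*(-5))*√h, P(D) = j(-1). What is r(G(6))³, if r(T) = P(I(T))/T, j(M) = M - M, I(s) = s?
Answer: 0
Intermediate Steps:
j(M) = 0
P(D) = 0
G(h) = 100*√h (G(h) = (-20*(-5))*√h = 100*√h)
r(T) = 0 (r(T) = 0/T = 0)
r(G(6))³ = 0³ = 0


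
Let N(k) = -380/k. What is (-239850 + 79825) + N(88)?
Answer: -3520645/22 ≈ -1.6003e+5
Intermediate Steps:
(-239850 + 79825) + N(88) = (-239850 + 79825) - 380/88 = -160025 - 380*1/88 = -160025 - 95/22 = -3520645/22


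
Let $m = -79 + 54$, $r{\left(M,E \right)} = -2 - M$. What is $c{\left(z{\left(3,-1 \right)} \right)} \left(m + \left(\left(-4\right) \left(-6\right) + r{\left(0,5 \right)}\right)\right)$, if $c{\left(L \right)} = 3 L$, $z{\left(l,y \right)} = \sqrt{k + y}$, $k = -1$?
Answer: $- 9 i \sqrt{2} \approx - 12.728 i$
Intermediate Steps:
$z{\left(l,y \right)} = \sqrt{-1 + y}$
$m = -25$
$c{\left(z{\left(3,-1 \right)} \right)} \left(m + \left(\left(-4\right) \left(-6\right) + r{\left(0,5 \right)}\right)\right) = 3 \sqrt{-1 - 1} \left(-25 - -22\right) = 3 \sqrt{-2} \left(-25 + \left(24 + \left(-2 + 0\right)\right)\right) = 3 i \sqrt{2} \left(-25 + \left(24 - 2\right)\right) = 3 i \sqrt{2} \left(-25 + 22\right) = 3 i \sqrt{2} \left(-3\right) = - 9 i \sqrt{2}$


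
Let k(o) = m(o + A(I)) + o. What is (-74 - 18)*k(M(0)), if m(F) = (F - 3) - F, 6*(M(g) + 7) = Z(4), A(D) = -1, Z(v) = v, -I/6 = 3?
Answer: 2576/3 ≈ 858.67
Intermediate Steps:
I = -18 (I = -6*3 = -18)
M(g) = -19/3 (M(g) = -7 + (⅙)*4 = -7 + ⅔ = -19/3)
m(F) = -3 (m(F) = (-3 + F) - F = -3)
k(o) = -3 + o
(-74 - 18)*k(M(0)) = (-74 - 18)*(-3 - 19/3) = -92*(-28/3) = 2576/3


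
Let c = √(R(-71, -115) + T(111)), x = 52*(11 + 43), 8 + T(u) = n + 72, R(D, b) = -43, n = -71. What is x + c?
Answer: 2808 + 5*I*√2 ≈ 2808.0 + 7.0711*I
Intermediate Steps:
T(u) = -7 (T(u) = -8 + (-71 + 72) = -8 + 1 = -7)
x = 2808 (x = 52*54 = 2808)
c = 5*I*√2 (c = √(-43 - 7) = √(-50) = 5*I*√2 ≈ 7.0711*I)
x + c = 2808 + 5*I*√2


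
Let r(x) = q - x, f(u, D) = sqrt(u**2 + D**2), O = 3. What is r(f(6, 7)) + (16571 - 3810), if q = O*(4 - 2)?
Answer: 12767 - sqrt(85) ≈ 12758.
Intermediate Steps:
q = 6 (q = 3*(4 - 2) = 3*2 = 6)
f(u, D) = sqrt(D**2 + u**2)
r(x) = 6 - x
r(f(6, 7)) + (16571 - 3810) = (6 - sqrt(7**2 + 6**2)) + (16571 - 3810) = (6 - sqrt(49 + 36)) + 12761 = (6 - sqrt(85)) + 12761 = 12767 - sqrt(85)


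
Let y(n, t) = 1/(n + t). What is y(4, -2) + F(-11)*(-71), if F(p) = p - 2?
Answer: 1847/2 ≈ 923.50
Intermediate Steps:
F(p) = -2 + p
y(4, -2) + F(-11)*(-71) = 1/(4 - 2) + (-2 - 11)*(-71) = 1/2 - 13*(-71) = 1/2 + 923 = 1847/2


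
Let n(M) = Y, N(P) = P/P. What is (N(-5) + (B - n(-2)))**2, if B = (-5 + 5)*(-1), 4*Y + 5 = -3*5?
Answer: 36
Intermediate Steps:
Y = -5 (Y = -5/4 + (-3*5)/4 = -5/4 + (1/4)*(-15) = -5/4 - 15/4 = -5)
B = 0 (B = 0*(-1) = 0)
N(P) = 1
n(M) = -5
(N(-5) + (B - n(-2)))**2 = (1 + (0 - 1*(-5)))**2 = (1 + (0 + 5))**2 = (1 + 5)**2 = 6**2 = 36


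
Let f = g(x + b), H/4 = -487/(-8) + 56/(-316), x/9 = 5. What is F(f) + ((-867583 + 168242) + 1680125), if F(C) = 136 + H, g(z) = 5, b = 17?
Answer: 155023721/158 ≈ 9.8116e+5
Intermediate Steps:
x = 45 (x = 9*5 = 45)
H = 38361/158 (H = 4*(-487/(-8) + 56/(-316)) = 4*(-487*(-⅛) + 56*(-1/316)) = 4*(487/8 - 14/79) = 4*(38361/632) = 38361/158 ≈ 242.79)
f = 5
F(C) = 59849/158 (F(C) = 136 + 38361/158 = 59849/158)
F(f) + ((-867583 + 168242) + 1680125) = 59849/158 + ((-867583 + 168242) + 1680125) = 59849/158 + (-699341 + 1680125) = 59849/158 + 980784 = 155023721/158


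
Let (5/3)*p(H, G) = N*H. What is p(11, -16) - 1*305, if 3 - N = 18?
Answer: -404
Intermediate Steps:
N = -15 (N = 3 - 1*18 = 3 - 18 = -15)
p(H, G) = -9*H (p(H, G) = 3*(-15*H)/5 = -9*H)
p(11, -16) - 1*305 = -9*11 - 1*305 = -99 - 305 = -404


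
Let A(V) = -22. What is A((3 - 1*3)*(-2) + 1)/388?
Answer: -11/194 ≈ -0.056701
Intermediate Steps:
A((3 - 1*3)*(-2) + 1)/388 = -22/388 = -22*1/388 = -11/194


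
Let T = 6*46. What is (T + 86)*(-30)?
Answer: -10860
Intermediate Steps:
T = 276
(T + 86)*(-30) = (276 + 86)*(-30) = 362*(-30) = -10860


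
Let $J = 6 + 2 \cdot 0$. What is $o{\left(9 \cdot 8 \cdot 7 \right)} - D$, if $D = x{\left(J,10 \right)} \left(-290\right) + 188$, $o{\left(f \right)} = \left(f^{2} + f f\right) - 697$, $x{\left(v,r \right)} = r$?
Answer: $510047$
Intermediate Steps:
$J = 6$ ($J = 6 + 0 = 6$)
$o{\left(f \right)} = -697 + 2 f^{2}$ ($o{\left(f \right)} = \left(f^{2} + f^{2}\right) - 697 = 2 f^{2} - 697 = -697 + 2 f^{2}$)
$D = -2712$ ($D = 10 \left(-290\right) + 188 = -2900 + 188 = -2712$)
$o{\left(9 \cdot 8 \cdot 7 \right)} - D = \left(-697 + 2 \left(9 \cdot 8 \cdot 7\right)^{2}\right) - -2712 = \left(-697 + 2 \left(72 \cdot 7\right)^{2}\right) + 2712 = \left(-697 + 2 \cdot 504^{2}\right) + 2712 = \left(-697 + 2 \cdot 254016\right) + 2712 = \left(-697 + 508032\right) + 2712 = 507335 + 2712 = 510047$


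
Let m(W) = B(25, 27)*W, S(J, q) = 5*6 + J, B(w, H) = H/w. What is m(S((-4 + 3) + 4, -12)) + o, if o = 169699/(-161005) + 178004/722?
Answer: 81700012206/290614025 ≈ 281.13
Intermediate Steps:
S(J, q) = 30 + J
o = 14268505671/58122805 (o = 169699*(-1/161005) + 178004*(1/722) = -169699/161005 + 89002/361 = 14268505671/58122805 ≈ 245.49)
m(W) = 27*W/25 (m(W) = (27/25)*W = (27*(1/25))*W = 27*W/25)
m(S((-4 + 3) + 4, -12)) + o = 27*(30 + ((-4 + 3) + 4))/25 + 14268505671/58122805 = 27*(30 + (-1 + 4))/25 + 14268505671/58122805 = 27*(30 + 3)/25 + 14268505671/58122805 = (27/25)*33 + 14268505671/58122805 = 891/25 + 14268505671/58122805 = 81700012206/290614025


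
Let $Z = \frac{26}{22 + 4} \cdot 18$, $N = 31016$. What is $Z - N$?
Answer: $-30998$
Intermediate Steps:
$Z = 18$ ($Z = \frac{26}{26} \cdot 18 = 26 \cdot \frac{1}{26} \cdot 18 = 1 \cdot 18 = 18$)
$Z - N = 18 - 31016 = -30998$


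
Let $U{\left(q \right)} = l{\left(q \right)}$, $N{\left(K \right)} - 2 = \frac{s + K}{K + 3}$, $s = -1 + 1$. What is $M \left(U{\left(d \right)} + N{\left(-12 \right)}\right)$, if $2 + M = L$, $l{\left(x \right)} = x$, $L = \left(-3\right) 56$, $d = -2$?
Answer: $- \frac{680}{3} \approx -226.67$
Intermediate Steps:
$s = 0$
$N{\left(K \right)} = 2 + \frac{K}{3 + K}$ ($N{\left(K \right)} = 2 + \frac{0 + K}{K + 3} = 2 + \frac{K}{3 + K}$)
$L = -168$
$U{\left(q \right)} = q$
$M = -170$ ($M = -2 - 168 = -170$)
$M \left(U{\left(d \right)} + N{\left(-12 \right)}\right) = - 170 \left(-2 + \frac{3 \left(2 - 12\right)}{3 - 12}\right) = - 170 \left(-2 + 3 \frac{1}{-9} \left(-10\right)\right) = - 170 \left(-2 + 3 \left(- \frac{1}{9}\right) \left(-10\right)\right) = - 170 \left(-2 + \frac{10}{3}\right) = \left(-170\right) \frac{4}{3} = - \frac{680}{3}$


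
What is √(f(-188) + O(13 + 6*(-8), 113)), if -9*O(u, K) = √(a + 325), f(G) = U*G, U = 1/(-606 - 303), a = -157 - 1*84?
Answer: √(18988 - 20402*√21)/303 ≈ 0.90085*I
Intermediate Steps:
a = -241 (a = -157 - 84 = -241)
U = -1/909 (U = 1/(-909) = -1/909 ≈ -0.0011001)
f(G) = -G/909
O(u, K) = -2*√21/9 (O(u, K) = -√(-241 + 325)/9 = -2*√21/9)
√(f(-188) + O(13 + 6*(-8), 113)) = √(-1/909*(-188) - 2*√21/9) = √(188/909 - 2*√21/9)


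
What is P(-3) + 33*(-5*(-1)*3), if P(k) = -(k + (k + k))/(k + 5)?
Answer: 999/2 ≈ 499.50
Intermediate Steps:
P(k) = -3*k/(5 + k) (P(k) = -(k + 2*k)/(5 + k) = -3*k/(5 + k))
P(-3) + 33*(-5*(-1)*3) = -3*(-3)/(5 - 3) + 33*(-5*(-1)*3) = -3*(-3)/2 + 33*(5*3) = -3*(-3)*½ + 33*15 = 9/2 + 495 = 999/2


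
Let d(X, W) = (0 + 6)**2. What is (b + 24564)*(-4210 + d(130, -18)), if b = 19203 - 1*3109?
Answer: -169706492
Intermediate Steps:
b = 16094 (b = 19203 - 3109 = 16094)
d(X, W) = 36 (d(X, W) = 6**2 = 36)
(b + 24564)*(-4210 + d(130, -18)) = (16094 + 24564)*(-4210 + 36) = 40658*(-4174) = -169706492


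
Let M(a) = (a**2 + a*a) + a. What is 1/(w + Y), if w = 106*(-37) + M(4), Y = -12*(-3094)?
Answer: 1/33242 ≈ 3.0082e-5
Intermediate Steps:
M(a) = a + 2*a**2 (M(a) = (a**2 + a**2) + a = 2*a**2 + a = a + 2*a**2)
Y = 37128
w = -3886 (w = 106*(-37) + 4*(1 + 2*4) = -3922 + 4*(1 + 8) = -3922 + 4*9 = -3922 + 36 = -3886)
1/(w + Y) = 1/(-3886 + 37128) = 1/33242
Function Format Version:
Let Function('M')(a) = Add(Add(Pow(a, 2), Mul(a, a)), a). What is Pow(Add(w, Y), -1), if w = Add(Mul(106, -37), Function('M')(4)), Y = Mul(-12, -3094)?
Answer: Rational(1, 33242) ≈ 3.0082e-5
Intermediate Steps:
Function('M')(a) = Add(a, Mul(2, Pow(a, 2))) (Function('M')(a) = Add(Add(Pow(a, 2), Pow(a, 2)), a) = Add(Mul(2, Pow(a, 2)), a) = Add(a, Mul(2, Pow(a, 2))))
Y = 37128
w = -3886 (w = Add(Mul(106, -37), Mul(4, Add(1, Mul(2, 4)))) = Add(-3922, Mul(4, Add(1, 8))) = Add(-3922, Mul(4, 9)) = Add(-3922, 36) = -3886)
Pow(Add(w, Y), -1) = Pow(Add(-3886, 37128), -1) = Pow(33242, -1) = Rational(1, 33242)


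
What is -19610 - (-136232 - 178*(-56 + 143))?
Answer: 132108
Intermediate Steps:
-19610 - (-136232 - 178*(-56 + 143)) = -19610 - (-136232 - 178*87) = -19610 - (-136232 - 15486) = -19610 - 1*(-151718) = -19610 + 151718 = 132108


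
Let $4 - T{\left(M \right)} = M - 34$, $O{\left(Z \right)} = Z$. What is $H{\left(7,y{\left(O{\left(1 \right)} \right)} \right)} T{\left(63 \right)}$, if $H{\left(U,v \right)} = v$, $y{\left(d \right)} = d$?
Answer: $-25$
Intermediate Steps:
$T{\left(M \right)} = 38 - M$ ($T{\left(M \right)} = 4 - \left(M - 34\right) = 4 - \left(-34 + M\right) = 38 - M$)
$H{\left(7,y{\left(O{\left(1 \right)} \right)} \right)} T{\left(63 \right)} = 1 \left(38 - 63\right) = 1 \left(-25\right) = -25$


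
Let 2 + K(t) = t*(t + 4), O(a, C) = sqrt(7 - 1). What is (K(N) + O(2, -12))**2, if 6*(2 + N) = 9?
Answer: 321/16 - 15*sqrt(6)/2 ≈ 1.6913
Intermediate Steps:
O(a, C) = sqrt(6)
N = -1/2 (N = -2 + (1/6)*9 = -2 + 3/2 = -1/2 ≈ -0.50000)
K(t) = -2 + t*(4 + t) (K(t) = -2 + t*(t + 4) = -2 + t*(4 + t))
(K(N) + O(2, -12))**2 = ((-2 + (-1/2)**2 + 4*(-1/2)) + sqrt(6))**2 = ((-2 + 1/4 - 2) + sqrt(6))**2 = (-15/4 + sqrt(6))**2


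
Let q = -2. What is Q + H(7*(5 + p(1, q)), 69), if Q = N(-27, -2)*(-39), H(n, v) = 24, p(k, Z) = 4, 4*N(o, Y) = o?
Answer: 1149/4 ≈ 287.25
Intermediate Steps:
N(o, Y) = o/4
Q = 1053/4 (Q = ((¼)*(-27))*(-39) = -27/4*(-39) = 1053/4 ≈ 263.25)
Q + H(7*(5 + p(1, q)), 69) = 1053/4 + 24 = 1149/4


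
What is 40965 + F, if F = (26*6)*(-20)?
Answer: 37845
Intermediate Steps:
F = -3120 (F = 156*(-20) = -3120)
40965 + F = 40965 - 3120 = 37845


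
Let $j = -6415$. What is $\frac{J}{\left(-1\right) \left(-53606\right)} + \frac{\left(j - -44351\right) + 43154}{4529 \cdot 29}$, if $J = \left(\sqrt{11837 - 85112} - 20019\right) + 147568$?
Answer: $\frac{3014189107}{1005809378} + \frac{5 i \sqrt{2931}}{53606} \approx 2.9968 + 0.0050497 i$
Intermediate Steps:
$J = 127549 + 5 i \sqrt{2931}$ ($J = \left(\sqrt{-73275} - 20019\right) + 147568 = \left(5 i \sqrt{2931} - 20019\right) + 147568 = \left(-20019 + 5 i \sqrt{2931}\right) + 147568 = 127549 + 5 i \sqrt{2931} \approx 1.2755 \cdot 10^{5} + 270.69 i$)
$\frac{J}{\left(-1\right) \left(-53606\right)} + \frac{\left(j - -44351\right) + 43154}{4529 \cdot 29} = \frac{127549 + 5 i \sqrt{2931}}{\left(-1\right) \left(-53606\right)} + \frac{\left(-6415 - -44351\right) + 43154}{4529 \cdot 29} = \frac{127549 + 5 i \sqrt{2931}}{53606} + \frac{\left(-6415 + 44351\right) + 43154}{131341} = \left(127549 + 5 i \sqrt{2931}\right) \frac{1}{53606} + \left(37936 + 43154\right) \frac{1}{131341} = \left(\frac{127549}{53606} + \frac{5 i \sqrt{2931}}{53606}\right) + 81090 \cdot \frac{1}{131341} = \left(\frac{127549}{53606} + \frac{5 i \sqrt{2931}}{53606}\right) + \frac{81090}{131341} = \frac{3014189107}{1005809378} + \frac{5 i \sqrt{2931}}{53606}$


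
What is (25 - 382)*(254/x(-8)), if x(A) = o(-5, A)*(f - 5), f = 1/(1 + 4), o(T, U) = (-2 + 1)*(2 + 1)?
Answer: -75565/12 ≈ -6297.1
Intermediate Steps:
o(T, U) = -3 (o(T, U) = -1*3 = -3)
f = ⅕ (f = 1/5 = ⅕ ≈ 0.20000)
x(A) = 72/5 (x(A) = -3*(⅕ - 5) = -3*(-24/5) = 72/5)
(25 - 382)*(254/x(-8)) = (25 - 382)*(254/(72/5)) = -90678*5/72 = -357*635/36 = -75565/12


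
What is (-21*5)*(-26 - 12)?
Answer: 3990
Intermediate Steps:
(-21*5)*(-26 - 12) = -105*(-38) = 3990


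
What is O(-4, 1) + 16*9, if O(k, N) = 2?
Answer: 146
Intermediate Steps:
O(-4, 1) + 16*9 = 2 + 16*9 = 2 + 144 = 146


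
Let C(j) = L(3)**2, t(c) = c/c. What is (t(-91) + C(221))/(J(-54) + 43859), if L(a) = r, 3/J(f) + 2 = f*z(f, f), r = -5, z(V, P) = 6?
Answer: 8476/14298031 ≈ 0.00059281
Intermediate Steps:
t(c) = 1
J(f) = 3/(-2 + 6*f) (J(f) = 3/(-2 + f*6) = 3/(-2 + 6*f))
L(a) = -5
C(j) = 25 (C(j) = (-5)**2 = 25)
(t(-91) + C(221))/(J(-54) + 43859) = (1 + 25)/(3/(2*(-1 + 3*(-54))) + 43859) = 26/(3/(2*(-1 - 162)) + 43859) = 26/((3/2)/(-163) + 43859) = 26/((3/2)*(-1/163) + 43859) = 26/(-3/326 + 43859) = 26/(14298031/326) = 26*(326/14298031) = 8476/14298031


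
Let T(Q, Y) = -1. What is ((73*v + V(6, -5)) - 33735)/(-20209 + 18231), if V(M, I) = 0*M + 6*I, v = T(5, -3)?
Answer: 16919/989 ≈ 17.107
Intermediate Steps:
v = -1
V(M, I) = 6*I (V(M, I) = 0 + 6*I = 6*I)
((73*v + V(6, -5)) - 33735)/(-20209 + 18231) = ((73*(-1) + 6*(-5)) - 33735)/(-20209 + 18231) = ((-73 - 30) - 33735)/(-1978) = (-103 - 33735)*(-1/1978) = -33838*(-1/1978) = 16919/989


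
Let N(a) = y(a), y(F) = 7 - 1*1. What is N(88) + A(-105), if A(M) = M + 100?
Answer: 1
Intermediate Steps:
A(M) = 100 + M
y(F) = 6 (y(F) = 7 - 1 = 6)
N(a) = 6
N(88) + A(-105) = 6 + (100 - 105) = 6 - 5 = 1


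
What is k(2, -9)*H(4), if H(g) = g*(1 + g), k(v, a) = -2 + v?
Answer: 0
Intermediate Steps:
k(2, -9)*H(4) = (-2 + 2)*(4*(1 + 4)) = 0*(4*5) = 0*20 = 0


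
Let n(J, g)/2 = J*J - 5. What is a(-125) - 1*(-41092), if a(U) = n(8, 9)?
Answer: 41210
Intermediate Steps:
n(J, g) = -10 + 2*J² (n(J, g) = 2*(J*J - 5) = 2*(J² - 5) = 2*(-5 + J²) = -10 + 2*J²)
a(U) = 118 (a(U) = -10 + 2*8² = -10 + 2*64 = -10 + 128 = 118)
a(-125) - 1*(-41092) = 118 - 1*(-41092) = 118 + 41092 = 41210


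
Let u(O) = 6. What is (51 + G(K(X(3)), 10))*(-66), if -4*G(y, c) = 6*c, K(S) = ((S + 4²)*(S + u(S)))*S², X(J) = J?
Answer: -2376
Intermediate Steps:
K(S) = S²*(6 + S)*(16 + S) (K(S) = ((S + 4²)*(S + 6))*S² = ((S + 16)*(6 + S))*S² = ((16 + S)*(6 + S))*S² = ((6 + S)*(16 + S))*S² = S²*(6 + S)*(16 + S))
G(y, c) = -3*c/2
(51 + G(K(X(3)), 10))*(-66) = (51 - 3/2*10)*(-66) = (51 - 15)*(-66) = 36*(-66) = -2376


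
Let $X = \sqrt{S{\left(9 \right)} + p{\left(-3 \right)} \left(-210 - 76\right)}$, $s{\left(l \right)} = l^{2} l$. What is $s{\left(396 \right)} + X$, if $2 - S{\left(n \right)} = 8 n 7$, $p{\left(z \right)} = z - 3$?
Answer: $62099136 + \sqrt{1214} \approx 6.2099 \cdot 10^{7}$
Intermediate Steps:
$p{\left(z \right)} = -3 + z$
$s{\left(l \right)} = l^{3}$
$S{\left(n \right)} = 2 - 56 n$ ($S{\left(n \right)} = 2 - 8 n 7 = 2 - 56 n$)
$X = \sqrt{1214}$ ($X = \sqrt{\left(2 - 504\right) + \left(-3 - 3\right) \left(-210 - 76\right)} = \sqrt{\left(2 - 504\right) - -1716} = \sqrt{-502 + 1716} = \sqrt{1214} \approx 34.843$)
$s{\left(396 \right)} + X = 396^{3} + \sqrt{1214} = 62099136 + \sqrt{1214}$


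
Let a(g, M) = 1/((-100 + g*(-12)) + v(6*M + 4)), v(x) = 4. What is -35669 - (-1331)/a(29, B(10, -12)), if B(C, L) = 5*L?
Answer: -626633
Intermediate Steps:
a(g, M) = 1/(-96 - 12*g) (a(g, M) = 1/((-100 + g*(-12)) + 4) = 1/((-100 - 12*g) + 4) = 1/(-96 - 12*g))
-35669 - (-1331)/a(29, B(10, -12)) = -35669 - (-1331)/((-1/(96 + 12*29))) = -35669 - (-1331)/((-1/(96 + 348))) = -35669 - (-1331)/((-1/444)) = -35669 - (-1331)/((-1*1/444)) = -35669 - (-1331)/(-1/444) = -35669 - (-1331)*(-444) = -35669 - 1*590964 = -35669 - 590964 = -626633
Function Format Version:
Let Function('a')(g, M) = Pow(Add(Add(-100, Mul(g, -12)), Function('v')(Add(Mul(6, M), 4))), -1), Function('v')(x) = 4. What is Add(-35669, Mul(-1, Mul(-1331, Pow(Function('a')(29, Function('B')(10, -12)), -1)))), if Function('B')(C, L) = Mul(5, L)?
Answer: -626633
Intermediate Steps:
Function('a')(g, M) = Pow(Add(-96, Mul(-12, g)), -1) (Function('a')(g, M) = Pow(Add(Add(-100, Mul(g, -12)), 4), -1) = Pow(Add(Add(-100, Mul(-12, g)), 4), -1) = Pow(Add(-96, Mul(-12, g)), -1))
Add(-35669, Mul(-1, Mul(-1331, Pow(Function('a')(29, Function('B')(10, -12)), -1)))) = Add(-35669, Mul(-1, Mul(-1331, Pow(Mul(-1, Pow(Add(96, Mul(12, 29)), -1)), -1)))) = Add(-35669, Mul(-1, Mul(-1331, Pow(Mul(-1, Pow(Add(96, 348), -1)), -1)))) = Add(-35669, Mul(-1, Mul(-1331, Pow(Mul(-1, Pow(444, -1)), -1)))) = Add(-35669, Mul(-1, Mul(-1331, Pow(Mul(-1, Rational(1, 444)), -1)))) = Add(-35669, Mul(-1, Mul(-1331, Pow(Rational(-1, 444), -1)))) = Add(-35669, Mul(-1, Mul(-1331, -444))) = Add(-35669, Mul(-1, 590964)) = Add(-35669, -590964) = -626633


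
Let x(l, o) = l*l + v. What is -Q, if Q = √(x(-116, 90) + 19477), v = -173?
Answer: -6*√910 ≈ -181.00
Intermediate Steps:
x(l, o) = -173 + l² (x(l, o) = l*l - 173 = l² - 173 = -173 + l²)
Q = 6*√910 (Q = √((-173 + (-116)²) + 19477) = √((-173 + 13456) + 19477) = √(13283 + 19477) = √32760 = 6*√910 ≈ 181.00)
-Q = -6*√910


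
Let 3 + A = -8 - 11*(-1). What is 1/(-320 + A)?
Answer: -1/320 ≈ -0.0031250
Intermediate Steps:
A = 0 (A = -3 + (-8 - 11*(-1)) = -3 + (-8 + 11) = -3 + 3 = 0)
1/(-320 + A) = 1/(-320 + 0) = 1/(-320) = -1/320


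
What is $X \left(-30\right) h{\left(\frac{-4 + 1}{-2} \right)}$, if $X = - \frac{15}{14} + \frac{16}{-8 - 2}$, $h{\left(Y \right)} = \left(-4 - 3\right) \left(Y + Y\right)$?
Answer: $-1683$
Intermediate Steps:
$h{\left(Y \right)} = - 14 Y$ ($h{\left(Y \right)} = - 7 \cdot 2 Y = - 14 Y$)
$X = - \frac{187}{70}$ ($X = \left(-15\right) \frac{1}{14} + \frac{16}{-10} = - \frac{15}{14} + 16 \left(- \frac{1}{10}\right) = - \frac{15}{14} - \frac{8}{5} = - \frac{187}{70} \approx -2.6714$)
$X \left(-30\right) h{\left(\frac{-4 + 1}{-2} \right)} = \left(- \frac{187}{70}\right) \left(-30\right) \left(- 14 \frac{-4 + 1}{-2}\right) = \frac{561 \left(- 14 \left(\left(-3\right) \left(- \frac{1}{2}\right)\right)\right)}{7} = \frac{561 \left(\left(-14\right) \frac{3}{2}\right)}{7} = \frac{561}{7} \left(-21\right) = -1683$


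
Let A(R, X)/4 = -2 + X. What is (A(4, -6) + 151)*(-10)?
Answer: -1190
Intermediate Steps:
A(R, X) = -8 + 4*X (A(R, X) = 4*(-2 + X) = -8 + 4*X)
(A(4, -6) + 151)*(-10) = ((-8 + 4*(-6)) + 151)*(-10) = ((-8 - 24) + 151)*(-10) = (-32 + 151)*(-10) = 119*(-10) = -1190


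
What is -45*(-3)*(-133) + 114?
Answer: -17841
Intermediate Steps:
-45*(-3)*(-133) + 114 = 135*(-133) + 114 = -17955 + 114 = -17841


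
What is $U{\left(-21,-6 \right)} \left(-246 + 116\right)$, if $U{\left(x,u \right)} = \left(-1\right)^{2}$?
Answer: $-130$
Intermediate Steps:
$U{\left(x,u \right)} = 1$
$U{\left(-21,-6 \right)} \left(-246 + 116\right) = 1 \left(-246 + 116\right) = 1 \left(-130\right) = -130$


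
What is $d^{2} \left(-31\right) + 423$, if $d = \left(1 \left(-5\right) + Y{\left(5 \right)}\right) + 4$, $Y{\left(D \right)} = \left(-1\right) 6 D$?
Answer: $-29368$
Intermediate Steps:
$Y{\left(D \right)} = - 6 D$
$d = -31$ ($d = \left(1 \left(-5\right) - 30\right) + 4 = \left(-5 - 30\right) + 4 = -35 + 4 = -31$)
$d^{2} \left(-31\right) + 423 = \left(-31\right)^{2} \left(-31\right) + 423 = 961 \left(-31\right) + 423 = -29791 + 423 = -29368$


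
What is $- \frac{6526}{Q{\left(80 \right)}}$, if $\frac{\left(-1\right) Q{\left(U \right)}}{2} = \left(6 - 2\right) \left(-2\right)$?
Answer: $- \frac{3263}{8} \approx -407.88$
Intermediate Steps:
$Q{\left(U \right)} = 16$ ($Q{\left(U \right)} = - 2 \left(6 - 2\right) \left(-2\right) = - 2 \cdot 4 \left(-2\right) = \left(-2\right) \left(-8\right) = 16$)
$- \frac{6526}{Q{\left(80 \right)}} = - \frac{6526}{16} = \left(-6526\right) \frac{1}{16} = - \frac{3263}{8}$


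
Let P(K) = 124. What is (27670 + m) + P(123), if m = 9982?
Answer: 37776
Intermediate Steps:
(27670 + m) + P(123) = (27670 + 9982) + 124 = 37652 + 124 = 37776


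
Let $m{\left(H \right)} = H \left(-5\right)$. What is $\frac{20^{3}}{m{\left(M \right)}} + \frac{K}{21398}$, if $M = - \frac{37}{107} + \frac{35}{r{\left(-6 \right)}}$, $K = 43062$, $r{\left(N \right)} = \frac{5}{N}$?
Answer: $\frac{1929225761}{48477169} \approx 39.797$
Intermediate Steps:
$M = - \frac{4531}{107}$ ($M = - \frac{37}{107} + \frac{35}{5 \frac{1}{-6}} = \left(-37\right) \frac{1}{107} + \frac{35}{5 \left(- \frac{1}{6}\right)} = - \frac{37}{107} + \frac{35}{- \frac{5}{6}} = - \frac{37}{107} + 35 \left(- \frac{6}{5}\right) = - \frac{37}{107} - 42 = - \frac{4531}{107} \approx -42.346$)
$m{\left(H \right)} = - 5 H$
$\frac{20^{3}}{m{\left(M \right)}} + \frac{K}{21398} = \frac{20^{3}}{\left(-5\right) \left(- \frac{4531}{107}\right)} + \frac{43062}{21398} = \frac{8000}{\frac{22655}{107}} + 43062 \cdot \frac{1}{21398} = 8000 \cdot \frac{107}{22655} + \frac{21531}{10699} = \frac{171200}{4531} + \frac{21531}{10699} = \frac{1929225761}{48477169}$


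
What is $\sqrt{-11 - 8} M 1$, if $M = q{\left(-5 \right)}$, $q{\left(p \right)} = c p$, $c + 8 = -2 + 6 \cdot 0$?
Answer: $50 i \sqrt{19} \approx 217.94 i$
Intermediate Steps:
$c = -10$ ($c = -8 + \left(-2 + 6 \cdot 0\right) = -8 + \left(-2 + 0\right) = -8 - 2 = -10$)
$q{\left(p \right)} = - 10 p$
$M = 50$ ($M = \left(-10\right) \left(-5\right) = 50$)
$\sqrt{-11 - 8} M 1 = \sqrt{-11 - 8} \cdot 50 \cdot 1 = \sqrt{-19} \cdot 50 \cdot 1 = i \sqrt{19} \cdot 50 \cdot 1 = 50 i \sqrt{19} \cdot 1 = 50 i \sqrt{19}$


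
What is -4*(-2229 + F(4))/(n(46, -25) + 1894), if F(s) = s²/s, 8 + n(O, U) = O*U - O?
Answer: 890/69 ≈ 12.899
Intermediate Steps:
n(O, U) = -8 - O + O*U (n(O, U) = -8 + (O*U - O) = -8 + (-O + O*U) = -8 - O + O*U)
F(s) = s
-4*(-2229 + F(4))/(n(46, -25) + 1894) = -4*(-2229 + 4)/((-8 - 1*46 + 46*(-25)) + 1894) = -(-8900)/((-8 - 46 - 1150) + 1894) = -(-8900)/(-1204 + 1894) = -(-8900)/690 = -4*(-445/138) = 890/69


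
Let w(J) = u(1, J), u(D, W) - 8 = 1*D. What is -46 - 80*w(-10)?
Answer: -766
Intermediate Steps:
u(D, W) = 8 + D (u(D, W) = 8 + 1*D = 8 + D)
w(J) = 9 (w(J) = 8 + 1 = 9)
-46 - 80*w(-10) = -46 - 80*9 = -46 - 720 = -766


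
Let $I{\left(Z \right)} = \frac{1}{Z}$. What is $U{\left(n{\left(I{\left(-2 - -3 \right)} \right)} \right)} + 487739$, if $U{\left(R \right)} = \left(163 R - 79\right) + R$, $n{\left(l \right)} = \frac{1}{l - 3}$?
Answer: $487578$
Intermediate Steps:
$n{\left(l \right)} = \frac{1}{-3 + l}$
$U{\left(R \right)} = -79 + 164 R$ ($U{\left(R \right)} = \left(-79 + 163 R\right) + R = -79 + 164 R$)
$U{\left(n{\left(I{\left(-2 - -3 \right)} \right)} \right)} + 487739 = \left(-79 + \frac{164}{-3 + \frac{1}{-2 - -3}}\right) + 487739 = \left(-79 + \frac{164}{-3 + \frac{1}{-2 + 3}}\right) + 487739 = \left(-79 + \frac{164}{-3 + 1^{-1}}\right) + 487739 = \left(-79 + \frac{164}{-3 + 1}\right) + 487739 = \left(-79 + \frac{164}{-2}\right) + 487739 = \left(-79 + 164 \left(- \frac{1}{2}\right)\right) + 487739 = \left(-79 - 82\right) + 487739 = -161 + 487739 = 487578$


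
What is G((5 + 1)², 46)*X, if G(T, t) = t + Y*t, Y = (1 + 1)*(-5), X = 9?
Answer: -3726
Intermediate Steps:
Y = -10 (Y = 2*(-5) = -10)
G(T, t) = -9*t (G(T, t) = t - 10*t = -9*t)
G((5 + 1)², 46)*X = -9*46*9 = -414*9 = -3726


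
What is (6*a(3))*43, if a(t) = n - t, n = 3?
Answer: 0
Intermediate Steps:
a(t) = 3 - t
(6*a(3))*43 = (6*(3 - 1*3))*43 = (6*(3 - 3))*43 = (6*0)*43 = 0*43 = 0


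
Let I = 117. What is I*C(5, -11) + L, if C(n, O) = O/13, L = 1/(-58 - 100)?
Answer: -15643/158 ≈ -99.006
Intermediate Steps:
L = -1/158 (L = 1/(-158) = -1/158 ≈ -0.0063291)
C(n, O) = O/13 (C(n, O) = O*(1/13) = O/13)
I*C(5, -11) + L = 117*((1/13)*(-11)) - 1/158 = 117*(-11/13) - 1/158 = -99 - 1/158 = -15643/158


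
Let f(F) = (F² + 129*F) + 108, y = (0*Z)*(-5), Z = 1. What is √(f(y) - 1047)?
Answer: I*√939 ≈ 30.643*I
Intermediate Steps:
y = 0 (y = (0*1)*(-5) = 0*(-5) = 0)
f(F) = 108 + F² + 129*F
√(f(y) - 1047) = √((108 + 0² + 129*0) - 1047) = √((108 + 0 + 0) - 1047) = √(108 - 1047) = √(-939) = I*√939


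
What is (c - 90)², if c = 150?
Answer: 3600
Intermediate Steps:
(c - 90)² = (150 - 90)² = 60² = 3600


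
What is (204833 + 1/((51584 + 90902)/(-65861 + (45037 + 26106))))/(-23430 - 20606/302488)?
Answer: -2207091601554640/252460771538189 ≈ -8.7423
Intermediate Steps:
(204833 + 1/((51584 + 90902)/(-65861 + (45037 + 26106))))/(-23430 - 20606/302488) = (204833 + 1/(142486/(-65861 + 71143)))/(-23430 - 20606*1/302488) = (204833 + 1/(142486/5282))/(-23430 - 10303/151244) = (204833 + 1/(142486*(1/5282)))/(-3543657223/151244) = (204833 + 1/(71243/2641))*(-151244/3543657223) = (204833 + 2641/71243)*(-151244/3543657223) = (14592920060/71243)*(-151244/3543657223) = -2207091601554640/252460771538189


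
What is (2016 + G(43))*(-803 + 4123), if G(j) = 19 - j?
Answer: 6613440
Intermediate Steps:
(2016 + G(43))*(-803 + 4123) = (2016 + (19 - 1*43))*(-803 + 4123) = (2016 + (19 - 43))*3320 = (2016 - 24)*3320 = 1992*3320 = 6613440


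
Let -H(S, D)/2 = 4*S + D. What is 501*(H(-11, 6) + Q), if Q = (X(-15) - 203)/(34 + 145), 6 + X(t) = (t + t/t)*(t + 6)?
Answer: 6774021/179 ≈ 37844.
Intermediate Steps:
X(t) = -6 + (1 + t)*(6 + t) (X(t) = -6 + (t + t/t)*(t + 6) = -6 + (t + 1)*(6 + t) = -6 + (1 + t)*(6 + t))
H(S, D) = -8*S - 2*D (H(S, D) = -2*(4*S + D) = -2*(D + 4*S) = -8*S - 2*D)
Q = -83/179 (Q = (-15*(7 - 15) - 203)/(34 + 145) = (-15*(-8) - 203)/179 = (120 - 203)*(1/179) = -83*1/179 = -83/179 ≈ -0.46369)
501*(H(-11, 6) + Q) = 501*((-8*(-11) - 2*6) - 83/179) = 501*((88 - 12) - 83/179) = 501*(76 - 83/179) = 501*(13521/179) = 6774021/179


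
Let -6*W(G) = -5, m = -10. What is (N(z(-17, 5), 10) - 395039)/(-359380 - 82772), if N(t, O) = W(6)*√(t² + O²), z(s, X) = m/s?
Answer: 395039/442152 - 25*√290/22549752 ≈ 0.89343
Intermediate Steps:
W(G) = ⅚ (W(G) = -⅙*(-5) = ⅚)
z(s, X) = -10/s
N(t, O) = 5*√(O² + t²)/6 (N(t, O) = 5*√(t² + O²)/6 = 5*√(O² + t²)/6)
(N(z(-17, 5), 10) - 395039)/(-359380 - 82772) = (5*√(10² + (-10/(-17))²)/6 - 395039)/(-359380 - 82772) = (5*√(100 + (-10*(-1/17))²)/6 - 395039)/(-442152) = (5*√(100 + (10/17)²)/6 - 395039)*(-1/442152) = (5*√(100 + 100/289)/6 - 395039)*(-1/442152) = (5*√(29000/289)/6 - 395039)*(-1/442152) = (5*(10*√290/17)/6 - 395039)*(-1/442152) = (25*√290/51 - 395039)*(-1/442152) = (-395039 + 25*√290/51)*(-1/442152) = 395039/442152 - 25*√290/22549752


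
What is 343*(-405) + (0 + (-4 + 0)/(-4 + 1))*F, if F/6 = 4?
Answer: -138883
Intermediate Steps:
F = 24 (F = 6*4 = 24)
343*(-405) + (0 + (-4 + 0)/(-4 + 1))*F = 343*(-405) + (0 + (-4 + 0)/(-4 + 1))*24 = -138915 + (0 - 4/(-3))*24 = -138915 + (0 - 4*(-⅓))*24 = -138915 + (0 + 4/3)*24 = -138915 + (4/3)*24 = -138915 + 32 = -138883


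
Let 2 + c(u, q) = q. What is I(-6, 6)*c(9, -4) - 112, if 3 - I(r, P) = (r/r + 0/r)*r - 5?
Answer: -196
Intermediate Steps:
c(u, q) = -2 + q
I(r, P) = 8 - r (I(r, P) = 3 - ((r/r + 0/r)*r - 5) = 3 - ((1 + 0)*r - 5) = 3 - (1*r - 5) = 3 - (r - 5) = 3 - (-5 + r) = 3 + (5 - r) = 8 - r)
I(-6, 6)*c(9, -4) - 112 = (8 - 1*(-6))*(-2 - 4) - 112 = (8 + 6)*(-6) - 112 = 14*(-6) - 112 = -84 - 112 = -196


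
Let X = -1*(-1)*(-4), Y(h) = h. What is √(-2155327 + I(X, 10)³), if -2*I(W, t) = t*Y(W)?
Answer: 7*I*√43823 ≈ 1465.4*I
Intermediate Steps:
X = -4 (X = 1*(-4) = -4)
I(W, t) = -W*t/2 (I(W, t) = -t*W/2 = -W*t/2)
√(-2155327 + I(X, 10)³) = √(-2155327 + (-½*(-4)*10)³) = √(-2155327 + 20³) = √(-2155327 + 8000) = √(-2147327) = 7*I*√43823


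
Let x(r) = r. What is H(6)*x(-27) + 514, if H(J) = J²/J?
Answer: 352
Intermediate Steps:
H(J) = J
H(6)*x(-27) + 514 = 6*(-27) + 514 = -162 + 514 = 352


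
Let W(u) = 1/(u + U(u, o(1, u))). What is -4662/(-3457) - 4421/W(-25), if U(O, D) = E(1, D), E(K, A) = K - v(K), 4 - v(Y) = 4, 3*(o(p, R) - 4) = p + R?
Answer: 366806190/3457 ≈ 1.0611e+5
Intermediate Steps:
o(p, R) = 4 + R/3 + p/3 (o(p, R) = 4 + (p + R)/3 = 4 + (R + p)/3 = 4 + (R/3 + p/3) = 4 + R/3 + p/3)
v(Y) = 0 (v(Y) = 4 - 1*4 = 4 - 4 = 0)
E(K, A) = K (E(K, A) = K - 1*0 = K + 0 = K)
U(O, D) = 1
W(u) = 1/(1 + u) (W(u) = 1/(u + 1) = 1/(1 + u))
-4662/(-3457) - 4421/W(-25) = -4662/(-3457) - 4421/(1/(1 - 25)) = -4662*(-1/3457) - 4421/(1/(-24)) = 4662/3457 - 4421/(-1/24) = 4662/3457 - 4421*(-24) = 4662/3457 + 106104 = 366806190/3457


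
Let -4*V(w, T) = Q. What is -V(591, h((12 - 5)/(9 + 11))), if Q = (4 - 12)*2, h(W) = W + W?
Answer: -4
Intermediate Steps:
h(W) = 2*W
Q = -16 (Q = -8*2 = -16)
V(w, T) = 4 (V(w, T) = -1/4*(-16) = 4)
-V(591, h((12 - 5)/(9 + 11))) = -1*4 = -4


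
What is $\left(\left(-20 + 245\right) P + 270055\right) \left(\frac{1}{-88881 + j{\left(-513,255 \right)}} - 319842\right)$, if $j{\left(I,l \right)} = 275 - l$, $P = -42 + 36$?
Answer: $- \frac{7636993773457915}{88861} \approx -8.5943 \cdot 10^{10}$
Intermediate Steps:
$P = -6$
$\left(\left(-20 + 245\right) P + 270055\right) \left(\frac{1}{-88881 + j{\left(-513,255 \right)}} - 319842\right) = \left(\left(-20 + 245\right) \left(-6\right) + 270055\right) \left(\frac{1}{-88881 + \left(275 - 255\right)} - 319842\right) = \left(225 \left(-6\right) + 270055\right) \left(\frac{1}{-88881 + \left(275 - 255\right)} - 319842\right) = \left(-1350 + 270055\right) \left(\frac{1}{-88881 + 20} - 319842\right) = 268705 \left(\frac{1}{-88861} - 319842\right) = 268705 \left(- \frac{1}{88861} - 319842\right) = 268705 \left(- \frac{28421479963}{88861}\right) = - \frac{7636993773457915}{88861}$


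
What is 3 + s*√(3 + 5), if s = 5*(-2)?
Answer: 3 - 20*√2 ≈ -25.284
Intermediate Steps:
s = -10
3 + s*√(3 + 5) = 3 - 10*√(3 + 5) = 3 - 20*√2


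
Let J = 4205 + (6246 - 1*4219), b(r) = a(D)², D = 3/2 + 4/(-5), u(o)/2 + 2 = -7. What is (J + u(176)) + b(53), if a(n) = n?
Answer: 621449/100 ≈ 6214.5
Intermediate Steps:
u(o) = -18 (u(o) = -4 + 2*(-7) = -4 - 14 = -18)
D = 7/10 (D = 3*(½) + 4*(-⅕) = 3/2 - ⅘ = 7/10 ≈ 0.70000)
b(r) = 49/100 (b(r) = (7/10)² = 49/100)
J = 6232 (J = 4205 + (6246 - 4219) = 4205 + 2027 = 6232)
(J + u(176)) + b(53) = (6232 - 18) + 49/100 = 6214 + 49/100 = 621449/100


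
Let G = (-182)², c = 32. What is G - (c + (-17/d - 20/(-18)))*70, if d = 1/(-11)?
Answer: 159446/9 ≈ 17716.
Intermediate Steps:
G = 33124
d = -1/11 (d = 1*(-1/11) = -1/11 ≈ -0.090909)
G - (c + (-17/d - 20/(-18)))*70 = 33124 - (32 + (-17/(-1/11) - 20/(-18)))*70 = 33124 - (32 + (-17*(-11) - 20*(-1/18)))*70 = 33124 - (32 + (187 + 10/9))*70 = 33124 - (32 + 1693/9)*70 = 33124 - 1981*70/9 = 33124 - 1*138670/9 = 33124 - 138670/9 = 159446/9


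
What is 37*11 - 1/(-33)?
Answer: 13432/33 ≈ 407.03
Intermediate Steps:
37*11 - 1/(-33) = 407 - 1*(-1/33) = 407 + 1/33 = 13432/33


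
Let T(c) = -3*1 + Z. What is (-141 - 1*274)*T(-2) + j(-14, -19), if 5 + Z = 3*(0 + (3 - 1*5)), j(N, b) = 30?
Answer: 5840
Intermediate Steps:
Z = -11 (Z = -5 + 3*(0 + (3 - 1*5)) = -5 + 3*(0 + (3 - 5)) = -5 + 3*(0 - 2) = -5 + 3*(-2) = -5 - 6 = -11)
T(c) = -14 (T(c) = -3*1 - 11 = -3 - 11 = -14)
(-141 - 1*274)*T(-2) + j(-14, -19) = (-141 - 1*274)*(-14) + 30 = (-141 - 274)*(-14) + 30 = -415*(-14) + 30 = 5810 + 30 = 5840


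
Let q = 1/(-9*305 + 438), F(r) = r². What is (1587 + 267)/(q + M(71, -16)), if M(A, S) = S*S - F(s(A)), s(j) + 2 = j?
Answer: -2138589/5196518 ≈ -0.41154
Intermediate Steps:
s(j) = -2 + j
q = -1/2307 (q = 1/(-2745 + 438) = 1/(-2307) = -1/2307 ≈ -0.00043346)
M(A, S) = S² - (-2 + A)² (M(A, S) = S*S - (-2 + A)² = S² - (-2 + A)²)
(1587 + 267)/(q + M(71, -16)) = (1587 + 267)/(-1/2307 + ((-16)² - (-2 + 71)²)) = 1854/(-1/2307 + (256 - 1*69²)) = 1854/(-1/2307 + (256 - 1*4761)) = 1854/(-1/2307 + (256 - 4761)) = 1854/(-1/2307 - 4505) = 1854/(-10393036/2307) = 1854*(-2307/10393036) = -2138589/5196518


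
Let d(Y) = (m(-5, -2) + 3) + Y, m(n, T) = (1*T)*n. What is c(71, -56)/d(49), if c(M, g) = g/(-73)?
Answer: 28/2263 ≈ 0.012373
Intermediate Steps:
m(n, T) = T*n
c(M, g) = -g/73 (c(M, g) = g*(-1/73) = -g/73)
d(Y) = 13 + Y (d(Y) = (-2*(-5) + 3) + Y = (10 + 3) + Y = 13 + Y)
c(71, -56)/d(49) = (-1/73*(-56))/(13 + 49) = (56/73)/62 = (56/73)*(1/62) = 28/2263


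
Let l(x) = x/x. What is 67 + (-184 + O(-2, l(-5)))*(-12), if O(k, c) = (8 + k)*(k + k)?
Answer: 2563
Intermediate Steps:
l(x) = 1
O(k, c) = 2*k*(8 + k) (O(k, c) = (8 + k)*(2*k) = 2*k*(8 + k))
67 + (-184 + O(-2, l(-5)))*(-12) = 67 + (-184 + 2*(-2)*(8 - 2))*(-12) = 67 + (-184 + 2*(-2)*6)*(-12) = 67 + (-184 - 24)*(-12) = 67 - 208*(-12) = 67 + 2496 = 2563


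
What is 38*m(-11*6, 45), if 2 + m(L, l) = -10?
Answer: -456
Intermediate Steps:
m(L, l) = -12 (m(L, l) = -2 - 10 = -12)
38*m(-11*6, 45) = 38*(-12) = -456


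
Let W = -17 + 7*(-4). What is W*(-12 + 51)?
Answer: -1755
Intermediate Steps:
W = -45 (W = -17 - 28 = -45)
W*(-12 + 51) = -45*(-12 + 51) = -45*39 = -1755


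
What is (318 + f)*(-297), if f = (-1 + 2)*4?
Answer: -95634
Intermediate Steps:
f = 4 (f = 1*4 = 4)
(318 + f)*(-297) = (318 + 4)*(-297) = 322*(-297) = -95634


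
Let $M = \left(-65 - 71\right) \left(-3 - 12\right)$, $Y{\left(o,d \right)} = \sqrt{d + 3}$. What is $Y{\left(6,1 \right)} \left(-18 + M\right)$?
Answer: $4044$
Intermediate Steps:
$Y{\left(o,d \right)} = \sqrt{3 + d}$
$M = 2040$ ($M = \left(-136\right) \left(-15\right) = 2040$)
$Y{\left(6,1 \right)} \left(-18 + M\right) = \sqrt{3 + 1} \left(-18 + 2040\right) = \sqrt{4} \cdot 2022 = 2 \cdot 2022 = 4044$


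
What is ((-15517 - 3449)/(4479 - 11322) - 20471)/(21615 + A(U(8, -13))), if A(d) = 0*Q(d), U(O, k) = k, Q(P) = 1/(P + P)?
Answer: -46688029/49303815 ≈ -0.94695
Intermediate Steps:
Q(P) = 1/(2*P)
A(d) = 0 (A(d) = 0*(1/(2*d)) = 0)
((-15517 - 3449)/(4479 - 11322) - 20471)/(21615 + A(U(8, -13))) = ((-15517 - 3449)/(4479 - 11322) - 20471)/(21615 + 0) = (-18966/(-6843) - 20471)/21615 = (-18966*(-1/6843) - 20471)*(1/21615) = (6322/2281 - 20471)*(1/21615) = -46688029/2281*1/21615 = -46688029/49303815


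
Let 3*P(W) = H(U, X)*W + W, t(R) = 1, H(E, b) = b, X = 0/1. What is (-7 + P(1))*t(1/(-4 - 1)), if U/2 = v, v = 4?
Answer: -20/3 ≈ -6.6667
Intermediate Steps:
X = 0 (X = 0*1 = 0)
U = 8 (U = 2*4 = 8)
P(W) = W/3 (P(W) = (0*W + W)/3 = (0 + W)/3 = W/3)
(-7 + P(1))*t(1/(-4 - 1)) = (-7 + (⅓)*1)*1 = (-7 + ⅓)*1 = -20/3*1 = -20/3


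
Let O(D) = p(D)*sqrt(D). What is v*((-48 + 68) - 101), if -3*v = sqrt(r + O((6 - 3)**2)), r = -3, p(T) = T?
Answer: 54*sqrt(6) ≈ 132.27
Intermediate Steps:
O(D) = D**(3/2) (O(D) = D*sqrt(D) = D**(3/2))
v = -2*sqrt(6)/3 (v = -sqrt(-3 + ((6 - 3)**2)**(3/2))/3 = -sqrt(-3 + (3**2)**(3/2))/3 = -sqrt(-3 + 9**(3/2))/3 = -sqrt(-3 + 27)/3 = -2*sqrt(6)/3 ≈ -1.6330)
v*((-48 + 68) - 101) = (-2*sqrt(6)/3)*((-48 + 68) - 101) = (-2*sqrt(6)/3)*(20 - 101) = -2*sqrt(6)/3*(-81) = 54*sqrt(6)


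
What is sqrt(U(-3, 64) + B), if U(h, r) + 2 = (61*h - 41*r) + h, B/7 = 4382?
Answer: sqrt(27862) ≈ 166.92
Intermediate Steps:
B = 30674 (B = 7*4382 = 30674)
U(h, r) = -2 - 41*r + 62*h (U(h, r) = -2 + ((61*h - 41*r) + h) = -2 + ((-41*r + 61*h) + h) = -2 + (-41*r + 62*h) = -2 - 41*r + 62*h)
sqrt(U(-3, 64) + B) = sqrt((-2 - 41*64 + 62*(-3)) + 30674) = sqrt((-2 - 2624 - 186) + 30674) = sqrt(-2812 + 30674) = sqrt(27862)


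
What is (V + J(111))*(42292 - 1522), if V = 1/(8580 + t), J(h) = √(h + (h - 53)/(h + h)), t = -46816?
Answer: -20385/19118 + 67950*√54834/37 ≈ 4.3004e+5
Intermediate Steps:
J(h) = √(h + (-53 + h)/(2*h)) (J(h) = √(h + (-53 + h)/((2*h))) = √(h + (-53 + h)*(1/(2*h))) = √(h + (-53 + h)/(2*h)))
V = -1/38236 (V = 1/(8580 - 46816) = 1/(-38236) = -1/38236 ≈ -2.6153e-5)
(V + J(111))*(42292 - 1522) = (-1/38236 + √(2 - 106/111 + 4*111)/2)*(42292 - 1522) = (-1/38236 + √(2 - 106*1/111 + 444)/2)*40770 = (-1/38236 + √(2 - 106/111 + 444)/2)*40770 = (-1/38236 + √(49400/111)/2)*40770 = (-1/38236 + (10*√54834/111)/2)*40770 = (-1/38236 + 5*√54834/111)*40770 = -20385/19118 + 67950*√54834/37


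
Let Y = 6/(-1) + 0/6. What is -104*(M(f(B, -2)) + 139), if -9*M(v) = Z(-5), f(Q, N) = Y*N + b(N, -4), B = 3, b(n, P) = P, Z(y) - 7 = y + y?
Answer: -43472/3 ≈ -14491.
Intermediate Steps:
Z(y) = 7 + 2*y (Z(y) = 7 + (y + y) = 7 + 2*y)
Y = -6 (Y = 6*(-1) + 0*(⅙) = -6 + 0 = -6)
f(Q, N) = -4 - 6*N (f(Q, N) = -6*N - 4 = -4 - 6*N)
M(v) = ⅓ (M(v) = -(7 + 2*(-5))/9 = -(7 - 10)/9 = -⅑*(-3) = ⅓)
-104*(M(f(B, -2)) + 139) = -104*(⅓ + 139) = -104*418/3 = -43472/3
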